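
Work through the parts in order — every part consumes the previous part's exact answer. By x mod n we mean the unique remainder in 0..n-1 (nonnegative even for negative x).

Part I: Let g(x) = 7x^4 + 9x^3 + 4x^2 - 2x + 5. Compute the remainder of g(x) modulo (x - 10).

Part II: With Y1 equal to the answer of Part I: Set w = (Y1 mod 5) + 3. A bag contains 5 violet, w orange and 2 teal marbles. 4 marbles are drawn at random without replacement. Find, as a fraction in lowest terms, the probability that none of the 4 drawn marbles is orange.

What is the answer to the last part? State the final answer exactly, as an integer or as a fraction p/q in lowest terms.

1/6

Part I: remainder = value at the root: 7*(10)^4 + 9*(10)^3 + 4*(10)^2 - 2*(10)^1 + 5 = (70000) + (9000) + (400) + (-20) + (5) = 79385; answer 79385
Part II: Y1 = 79385; w = 3; total draws C(10,4) = 210; favorable C(7,4) = 35; P = 1/6; answer 1/6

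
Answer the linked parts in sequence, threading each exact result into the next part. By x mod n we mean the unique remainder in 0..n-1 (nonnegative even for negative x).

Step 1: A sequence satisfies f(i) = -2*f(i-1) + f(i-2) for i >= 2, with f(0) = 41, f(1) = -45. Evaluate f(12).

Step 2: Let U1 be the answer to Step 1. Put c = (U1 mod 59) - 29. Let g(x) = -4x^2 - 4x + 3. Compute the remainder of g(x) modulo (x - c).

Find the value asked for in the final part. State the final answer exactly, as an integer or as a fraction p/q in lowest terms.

-621

Step 1: f(2) = -2*(-45) + 1*(41) = 131; iterating: f(2)=131, f(3)=-307, f(4)=745, f(5)=-1797, f(6)=4339, f(7)=-10475, f(8)=25289, f(9)=-61053, f(10)=147395, f(11)=-355843, f(12)=859081; answer 859081
Step 2: U1 = 859081; c = 12; remainder = value at the root: -4*(12)^2 - 4*(12)^1 + 3 = (-576) + (-48) + (3) = -621; answer -621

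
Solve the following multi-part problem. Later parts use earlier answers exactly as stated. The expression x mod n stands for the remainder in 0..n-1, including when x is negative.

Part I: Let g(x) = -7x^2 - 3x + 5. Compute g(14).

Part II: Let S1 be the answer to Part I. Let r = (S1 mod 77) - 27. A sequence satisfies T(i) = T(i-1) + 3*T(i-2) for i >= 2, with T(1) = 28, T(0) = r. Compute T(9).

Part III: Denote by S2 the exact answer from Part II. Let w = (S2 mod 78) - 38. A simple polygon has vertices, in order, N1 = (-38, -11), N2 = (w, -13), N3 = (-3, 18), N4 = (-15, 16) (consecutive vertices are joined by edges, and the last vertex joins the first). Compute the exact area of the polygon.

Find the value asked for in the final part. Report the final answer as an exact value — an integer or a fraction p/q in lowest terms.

Part I: -7*(14)^2 - 3*(14)^1 + 5 = (-1372) + (-42) + (5) = -1409; answer -1409
Part II: S1 = -1409; r = 27; T(2) = 1*(28) + 3*(27) = 109; iterating: T(2)=109, T(3)=193, T(4)=520, T(5)=1099, T(6)=2659, T(7)=5956, T(8)=13933, T(9)=31801; answer 31801
Part III: S2 = 31801; w = 17; cross terms: (-38*-13 - 17*-11)=681, (17*18 - -3*-13)=267, (-3*16 - -15*18)=222, (-15*-11 - -38*16)=773; twice the area = |1943| = 1943; area = 1943/2; answer 1943/2

1943/2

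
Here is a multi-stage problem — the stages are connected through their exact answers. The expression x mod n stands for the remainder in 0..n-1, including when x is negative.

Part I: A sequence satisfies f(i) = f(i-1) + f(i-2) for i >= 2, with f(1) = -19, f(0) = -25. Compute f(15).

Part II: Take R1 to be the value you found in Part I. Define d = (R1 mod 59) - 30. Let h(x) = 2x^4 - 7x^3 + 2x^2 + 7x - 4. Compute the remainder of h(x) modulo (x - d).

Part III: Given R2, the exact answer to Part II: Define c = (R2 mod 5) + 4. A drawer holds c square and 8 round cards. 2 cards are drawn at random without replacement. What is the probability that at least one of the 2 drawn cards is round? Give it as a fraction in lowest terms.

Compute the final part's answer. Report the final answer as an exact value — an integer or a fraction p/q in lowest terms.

Part I: f(2) = 1*(-19) + 1*(-25) = -44; iterating: f(2)=-44, f(3)=-63, f(4)=-107, f(5)=-170, f(6)=-277, f(7)=-447, f(8)=-724, f(9)=-1171, f(10)=-1895, f(11)=-3066, f(12)=-4961, f(13)=-8027, f(14)=-12988, f(15)=-21015; answer -21015
Part II: R1 = -21015; d = 18; remainder = value at the root: 2*(18)^4 - 7*(18)^3 + 2*(18)^2 + 7*(18)^1 - 4 = (209952) + (-40824) + (648) + (126) + (-4) = 169898; answer 169898
Part III: R2 = 169898; c = 7; total draws C(15,2) = 105; complement C(7,2) = 21; favorable 105 - 21 = 84; P = 4/5; answer 4/5

4/5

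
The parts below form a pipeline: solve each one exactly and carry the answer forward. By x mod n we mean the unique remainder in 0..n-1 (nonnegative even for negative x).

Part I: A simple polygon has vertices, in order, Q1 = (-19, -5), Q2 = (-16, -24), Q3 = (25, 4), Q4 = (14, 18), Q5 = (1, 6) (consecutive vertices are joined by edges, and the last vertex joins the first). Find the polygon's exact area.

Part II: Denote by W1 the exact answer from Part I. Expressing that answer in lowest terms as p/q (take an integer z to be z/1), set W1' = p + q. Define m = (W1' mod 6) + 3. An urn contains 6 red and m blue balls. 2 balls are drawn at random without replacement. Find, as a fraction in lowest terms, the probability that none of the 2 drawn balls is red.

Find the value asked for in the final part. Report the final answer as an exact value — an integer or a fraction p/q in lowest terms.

Part I: cross terms: (-19*-24 - -16*-5)=376, (-16*4 - 25*-24)=536, (25*18 - 14*4)=394, (14*6 - 1*18)=66, (1*-5 - -19*6)=109; twice the area = |1481| = 1481; area = 1481/2; answer 1481/2
Part II: W1 = 1481/2; threaded value p + q = 1483; m = 4; total draws C(10,2) = 45; favorable C(4,2) = 6; P = 2/15; answer 2/15

2/15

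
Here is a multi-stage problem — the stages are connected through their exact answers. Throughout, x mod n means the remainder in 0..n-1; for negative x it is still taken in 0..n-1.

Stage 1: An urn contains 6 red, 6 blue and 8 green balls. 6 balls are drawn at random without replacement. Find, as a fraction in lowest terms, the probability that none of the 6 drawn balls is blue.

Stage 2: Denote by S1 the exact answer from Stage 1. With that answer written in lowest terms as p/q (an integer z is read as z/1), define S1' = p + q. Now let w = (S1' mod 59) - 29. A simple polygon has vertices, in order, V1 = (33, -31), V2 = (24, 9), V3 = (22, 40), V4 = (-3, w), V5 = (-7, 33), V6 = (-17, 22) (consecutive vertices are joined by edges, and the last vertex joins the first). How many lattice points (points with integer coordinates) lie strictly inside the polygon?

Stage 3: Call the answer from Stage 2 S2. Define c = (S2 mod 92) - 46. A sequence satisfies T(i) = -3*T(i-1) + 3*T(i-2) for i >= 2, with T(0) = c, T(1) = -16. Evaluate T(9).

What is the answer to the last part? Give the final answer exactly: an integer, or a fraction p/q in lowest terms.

Stage 1: total draws C(20,6) = 38760; favorable C(14,6) = 3003; P = 1001/12920; answer 1001/12920
Stage 2: S1 = 1001/12920; threaded value p + q = 13921; w = 27; cross terms: (33*9 - 24*-31)=1041, (24*40 - 22*9)=762, (22*27 - -3*40)=714, (-3*33 - -7*27)=90, (-7*22 - -17*33)=407, (-17*-31 - 33*22)=-199; twice the area = |2815| = 2815; area = 2815/2; boundary points = 1 + 1 + 1 + 2 + 1 + 1 = 7; strictly interior points = area - boundary/2 + 1 = 1405; answer 1405
Stage 3: S2 = 1405; c = -21; T(2) = -3*(-16) + 3*(-21) = -15; iterating: T(2)=-15, T(3)=-3, T(4)=-36, T(5)=99, T(6)=-405, T(7)=1512, T(8)=-5751, T(9)=21789; answer 21789

21789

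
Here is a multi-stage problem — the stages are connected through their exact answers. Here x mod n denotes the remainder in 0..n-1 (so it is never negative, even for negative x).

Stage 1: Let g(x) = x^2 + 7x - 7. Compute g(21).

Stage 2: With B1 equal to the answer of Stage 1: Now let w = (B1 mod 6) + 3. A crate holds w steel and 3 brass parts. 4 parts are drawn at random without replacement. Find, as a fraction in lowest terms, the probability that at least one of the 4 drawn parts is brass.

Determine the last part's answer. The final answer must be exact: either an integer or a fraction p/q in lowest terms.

Stage 1: 1*(21)^2 + 7*(21)^1 - 7 = (441) + (147) + (-7) = 581; answer 581
Stage 2: B1 = 581; w = 8; total draws C(11,4) = 330; complement C(8,4) = 70; favorable 330 - 70 = 260; P = 26/33; answer 26/33

26/33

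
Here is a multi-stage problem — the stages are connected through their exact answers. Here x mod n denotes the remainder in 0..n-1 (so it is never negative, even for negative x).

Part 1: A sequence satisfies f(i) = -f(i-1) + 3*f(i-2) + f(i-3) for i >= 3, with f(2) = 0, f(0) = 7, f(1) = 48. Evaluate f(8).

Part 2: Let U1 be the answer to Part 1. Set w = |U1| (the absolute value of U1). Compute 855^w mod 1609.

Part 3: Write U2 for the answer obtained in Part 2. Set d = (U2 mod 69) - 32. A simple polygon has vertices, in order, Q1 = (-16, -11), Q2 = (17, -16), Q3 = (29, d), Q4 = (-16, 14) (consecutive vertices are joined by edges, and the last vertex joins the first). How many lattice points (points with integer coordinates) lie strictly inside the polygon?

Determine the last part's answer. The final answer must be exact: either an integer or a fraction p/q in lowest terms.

Part 1: f(3) = -1*(0) + 3*(48) + 1*(7) = 151; iterating: f(3)=151, f(4)=-103, f(5)=556, f(6)=-714, f(7)=2279, f(8)=-3865; answer -3865
Part 2: U1 = -3865; w = 3865; squarings mod 1609: 855^1=855, 855^2=539, 855^4=901, 855^8=865, 855^16=40, 855^32=1600, 855^64=81, 855^128=125, 855^256=1144, 855^512=619, 855^1024=219, 855^2048=1300; 855^3865 = 855^1 * 855^8 * 855^16 * 855^256 * 855^512 * 855^1024 * 855^2048 = 1264 (mod 1609); answer 1264
Part 3: U2 = 1264; d = -10; cross terms: (-16*-16 - 17*-11)=443, (17*-10 - 29*-16)=294, (29*14 - -16*-10)=246, (-16*-11 - -16*14)=400; twice the area = |1383| = 1383; area = 1383/2; boundary points = 1 + 6 + 3 + 25 = 35; strictly interior points = area - boundary/2 + 1 = 675; answer 675

675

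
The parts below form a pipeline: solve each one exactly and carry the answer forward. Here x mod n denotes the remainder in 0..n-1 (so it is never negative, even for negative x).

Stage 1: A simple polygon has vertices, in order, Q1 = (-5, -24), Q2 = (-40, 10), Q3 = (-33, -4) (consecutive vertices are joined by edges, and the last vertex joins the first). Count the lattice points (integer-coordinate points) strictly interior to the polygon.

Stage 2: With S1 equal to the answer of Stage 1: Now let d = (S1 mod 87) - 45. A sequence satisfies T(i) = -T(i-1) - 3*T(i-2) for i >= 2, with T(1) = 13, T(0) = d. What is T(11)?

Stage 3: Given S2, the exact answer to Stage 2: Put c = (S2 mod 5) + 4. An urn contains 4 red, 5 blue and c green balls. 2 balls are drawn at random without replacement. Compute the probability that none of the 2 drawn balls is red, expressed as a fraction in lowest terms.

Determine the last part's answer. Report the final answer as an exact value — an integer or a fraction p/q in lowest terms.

Stage 1: cross terms: (-5*10 - -40*-24)=-1010, (-40*-4 - -33*10)=490, (-33*-24 - -5*-4)=772; twice the area = |252| = 252; area = 126; boundary points = 1 + 7 + 4 = 12; strictly interior points = area - boundary/2 + 1 = 121; answer 121
Stage 2: S1 = 121; d = -11; T(2) = -1*(13) - 3*(-11) = 20; iterating: T(2)=20, T(3)=-59, T(4)=-1, T(5)=178, T(6)=-175, T(7)=-359, T(8)=884, T(9)=193, T(10)=-2845, T(11)=2266; answer 2266
Stage 3: S2 = 2266; c = 5; total draws C(14,2) = 91; favorable C(10,2) = 45; P = 45/91; answer 45/91

45/91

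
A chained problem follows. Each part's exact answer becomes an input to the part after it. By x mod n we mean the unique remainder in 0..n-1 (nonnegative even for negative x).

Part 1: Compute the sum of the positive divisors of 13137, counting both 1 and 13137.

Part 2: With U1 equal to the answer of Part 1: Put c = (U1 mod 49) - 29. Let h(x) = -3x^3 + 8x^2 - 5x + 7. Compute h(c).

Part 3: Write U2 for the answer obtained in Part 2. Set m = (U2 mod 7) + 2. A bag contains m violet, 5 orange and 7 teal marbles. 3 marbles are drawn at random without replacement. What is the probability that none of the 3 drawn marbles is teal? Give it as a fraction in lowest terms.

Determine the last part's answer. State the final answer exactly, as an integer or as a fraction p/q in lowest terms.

Part 1: 13137 = 3 * 29 * 151; sigma = (1 + 3) * (1 + 29) * (1 + 151) = 4 * 30 * 152 = 18240; answer 18240
Part 2: U1 = 18240; c = -17; -3*(-17)^3 + 8*(-17)^2 - 5*(-17)^1 + 7 = (14739) + (2312) + (85) + (7) = 17143; answer 17143
Part 3: U2 = 17143; m = 2; total draws C(14,3) = 364; favorable C(7,3) = 35; P = 5/52; answer 5/52

5/52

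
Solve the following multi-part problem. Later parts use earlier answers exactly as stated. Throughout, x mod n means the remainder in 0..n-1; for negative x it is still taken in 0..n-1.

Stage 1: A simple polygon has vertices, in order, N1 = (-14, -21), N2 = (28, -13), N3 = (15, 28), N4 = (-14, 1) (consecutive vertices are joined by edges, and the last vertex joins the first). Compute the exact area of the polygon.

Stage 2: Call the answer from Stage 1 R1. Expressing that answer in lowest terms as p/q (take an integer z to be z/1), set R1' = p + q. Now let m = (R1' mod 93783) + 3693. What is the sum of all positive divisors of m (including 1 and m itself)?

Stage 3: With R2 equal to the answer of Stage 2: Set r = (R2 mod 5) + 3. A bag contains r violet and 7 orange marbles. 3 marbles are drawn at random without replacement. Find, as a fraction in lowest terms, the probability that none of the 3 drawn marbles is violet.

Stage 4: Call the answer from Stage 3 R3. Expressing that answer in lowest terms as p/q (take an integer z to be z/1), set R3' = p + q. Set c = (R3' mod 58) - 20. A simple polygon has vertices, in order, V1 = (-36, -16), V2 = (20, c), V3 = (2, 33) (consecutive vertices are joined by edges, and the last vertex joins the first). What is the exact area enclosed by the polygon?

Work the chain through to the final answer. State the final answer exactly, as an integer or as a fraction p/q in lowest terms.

Stage 1: cross terms: (-14*-13 - 28*-21)=770, (28*28 - 15*-13)=979, (15*1 - -14*28)=407, (-14*-21 - -14*1)=308; twice the area = |2464| = 2464; area = 1232; answer 1232
Stage 2: R1 = 1232; threaded value p + q = 1233; m = 4926; 4926 = 2 * 3 * 821; sigma = (1 + 2) * (1 + 3) * (1 + 821) = 3 * 4 * 822 = 9864; answer 9864
Stage 3: R2 = 9864; r = 7; total draws C(14,3) = 364; favorable C(7,3) = 35; P = 5/52; answer 5/52
Stage 4: R3 = 5/52; threaded value p + q = 57; c = 37; cross terms: (-36*37 - 20*-16)=-1012, (20*33 - 2*37)=586, (2*-16 - -36*33)=1156; twice the area = |730| = 730; area = 365; answer 365

365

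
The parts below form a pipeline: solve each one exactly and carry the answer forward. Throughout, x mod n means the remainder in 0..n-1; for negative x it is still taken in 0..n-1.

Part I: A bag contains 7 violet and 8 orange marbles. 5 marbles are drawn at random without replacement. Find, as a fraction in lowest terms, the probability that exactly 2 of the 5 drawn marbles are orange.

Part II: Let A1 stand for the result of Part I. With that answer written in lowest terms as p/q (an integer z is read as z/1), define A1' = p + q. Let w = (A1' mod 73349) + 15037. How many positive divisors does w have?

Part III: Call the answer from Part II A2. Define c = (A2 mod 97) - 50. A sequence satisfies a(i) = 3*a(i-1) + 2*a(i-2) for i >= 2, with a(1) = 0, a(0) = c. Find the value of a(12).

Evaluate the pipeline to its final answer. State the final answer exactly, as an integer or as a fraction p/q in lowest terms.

Part I: total draws C(15,5) = 3003; favorable C(8,2)*C(7,3) = 980; P = 140/429; answer 140/429
Part II: A1 = 140/429; threaded value p + q = 569; w = 15606; 15606 = 2 * 3^3 * 17^2; number of divisors = (1+1) * (3+1) * (2+1) = 24; answer 24
Part III: A2 = 24; c = -26; a(2) = 3*(0) + 2*(-26) = -52; iterating: a(2)=-52, a(3)=-156, a(4)=-572, a(5)=-2028, a(6)=-7228, a(7)=-25740, a(8)=-91676, a(9)=-326508, a(10)=-1162876, a(11)=-4141644, a(12)=-14750684; answer -14750684

-14750684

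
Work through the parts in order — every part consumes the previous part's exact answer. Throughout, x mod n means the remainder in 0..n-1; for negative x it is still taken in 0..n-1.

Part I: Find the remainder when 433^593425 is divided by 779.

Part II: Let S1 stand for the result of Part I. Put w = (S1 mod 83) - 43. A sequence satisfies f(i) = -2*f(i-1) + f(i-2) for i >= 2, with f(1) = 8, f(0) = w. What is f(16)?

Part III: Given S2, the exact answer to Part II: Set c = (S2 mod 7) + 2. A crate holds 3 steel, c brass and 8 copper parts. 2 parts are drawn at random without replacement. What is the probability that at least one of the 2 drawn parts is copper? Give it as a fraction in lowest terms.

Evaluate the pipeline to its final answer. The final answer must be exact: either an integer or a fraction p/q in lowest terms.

Part I: squarings mod 779: 433^1=433, 433^2=529, 433^4=180, 433^8=461, 433^16=633, 433^32=283, 433^64=631, 433^128=92, 433^256=674, 433^512=119, 433^1024=139, 433^2048=625, 433^4096=346, 433^8192=529, 433^16384=180, 433^32768=461, 433^65536=633, 433^131072=283, 433^262144=631, 433^524288=92; 433^593425 = 433^1 * 433^16 * 433^512 * 433^1024 * 433^2048 * 433^65536 * 433^524288 = 737 (mod 779); answer 737
Part II: S1 = 737; w = 30; f(2) = -2*(8) + 1*(30) = 14; iterating: f(2)=14, f(3)=-20, f(4)=54, f(5)=-128, f(6)=310, f(7)=-748, f(8)=1806, f(9)=-4360, f(10)=10526, f(11)=-25412, f(12)=61350, f(13)=-148112, f(14)=357574, f(15)=-863260, f(16)=2084094; answer 2084094
Part III: S2 = 2084094; c = 7; total draws C(18,2) = 153; complement C(10,2) = 45; favorable 153 - 45 = 108; P = 12/17; answer 12/17

12/17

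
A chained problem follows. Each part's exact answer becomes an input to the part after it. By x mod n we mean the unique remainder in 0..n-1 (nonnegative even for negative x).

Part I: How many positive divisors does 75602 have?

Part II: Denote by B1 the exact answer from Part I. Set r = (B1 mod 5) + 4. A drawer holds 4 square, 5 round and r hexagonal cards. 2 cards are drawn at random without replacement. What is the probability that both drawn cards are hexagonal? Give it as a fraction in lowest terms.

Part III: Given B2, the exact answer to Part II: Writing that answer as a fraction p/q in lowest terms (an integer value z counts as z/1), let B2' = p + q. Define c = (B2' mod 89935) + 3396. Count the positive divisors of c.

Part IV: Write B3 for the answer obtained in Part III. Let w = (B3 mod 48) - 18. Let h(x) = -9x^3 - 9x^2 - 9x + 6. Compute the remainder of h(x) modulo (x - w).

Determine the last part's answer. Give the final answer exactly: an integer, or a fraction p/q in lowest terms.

Part I: 75602 = 2 * 103 * 367; number of divisors = (1+1) * (1+1) * (1+1) = 8; answer 8
Part II: B1 = 8; r = 7; total draws C(16,2) = 120; favorable C(7,2) = 21; P = 7/40; answer 7/40
Part III: B2 = 7/40; threaded value p + q = 47; c = 3443; 3443 = 11 * 313; number of divisors = (1+1) * (1+1) = 4; answer 4
Part IV: B3 = 4; w = -14; remainder = value at the root: -9*(-14)^3 - 9*(-14)^2 - 9*(-14)^1 + 6 = (24696) + (-1764) + (126) + (6) = 23064; answer 23064

23064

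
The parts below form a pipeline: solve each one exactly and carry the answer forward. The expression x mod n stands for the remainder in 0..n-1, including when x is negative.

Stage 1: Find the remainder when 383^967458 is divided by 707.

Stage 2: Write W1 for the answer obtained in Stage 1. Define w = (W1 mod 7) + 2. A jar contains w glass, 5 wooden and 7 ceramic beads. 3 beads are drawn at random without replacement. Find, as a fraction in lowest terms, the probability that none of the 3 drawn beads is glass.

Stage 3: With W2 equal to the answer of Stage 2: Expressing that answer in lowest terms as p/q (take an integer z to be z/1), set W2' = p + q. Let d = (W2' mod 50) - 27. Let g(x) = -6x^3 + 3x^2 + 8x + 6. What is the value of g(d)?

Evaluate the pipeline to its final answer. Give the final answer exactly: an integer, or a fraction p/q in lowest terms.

Stage 1: squarings mod 707: 383^1=383, 383^2=340, 383^4=359, 383^8=207, 383^16=429, 383^32=221, 383^64=58, 383^128=536, 383^256=254, 383^512=179, 383^1024=226, 383^2048=172, 383^4096=597, 383^8192=81, 383^16384=198, 383^32768=319, 383^65536=660, 383^131072=88, 383^262144=674, 383^524288=382; 383^967458 = 383^2 * 383^32 * 383^256 * 383^512 * 383^16384 * 383^32768 * 383^131072 * 383^262144 * 383^524288 = 106 (mod 707); answer 106
Stage 2: W1 = 106; w = 3; total draws C(15,3) = 455; favorable C(12,3) = 220; P = 44/91; answer 44/91
Stage 3: W2 = 44/91; threaded value p + q = 135; d = 8; -6*(8)^3 + 3*(8)^2 + 8*(8)^1 + 6 = (-3072) + (192) + (64) + (6) = -2810; answer -2810

-2810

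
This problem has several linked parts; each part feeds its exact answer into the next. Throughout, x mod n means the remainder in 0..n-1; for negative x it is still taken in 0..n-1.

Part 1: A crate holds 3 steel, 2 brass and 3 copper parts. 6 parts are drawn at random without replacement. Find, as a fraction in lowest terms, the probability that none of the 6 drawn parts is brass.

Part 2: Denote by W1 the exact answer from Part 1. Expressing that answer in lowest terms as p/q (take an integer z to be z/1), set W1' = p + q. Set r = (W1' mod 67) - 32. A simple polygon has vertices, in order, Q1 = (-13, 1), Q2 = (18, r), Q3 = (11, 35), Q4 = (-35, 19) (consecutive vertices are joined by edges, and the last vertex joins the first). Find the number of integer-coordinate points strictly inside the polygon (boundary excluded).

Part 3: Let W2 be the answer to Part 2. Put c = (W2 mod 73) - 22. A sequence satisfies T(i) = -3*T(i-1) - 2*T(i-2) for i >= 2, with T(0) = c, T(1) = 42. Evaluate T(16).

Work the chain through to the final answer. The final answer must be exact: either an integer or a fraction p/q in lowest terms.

Part 1: total draws C(8,6) = 28; favorable C(6,6) = 1; P = 1/28; answer 1/28
Part 2: W1 = 1/28; threaded value p + q = 29; r = -3; cross terms: (-13*-3 - 18*1)=21, (18*35 - 11*-3)=663, (11*19 - -35*35)=1434, (-35*1 - -13*19)=212; twice the area = |2330| = 2330; area = 1165; boundary points = 1 + 1 + 2 + 2 = 6; strictly interior points = area - boundary/2 + 1 = 1163; answer 1163
Part 3: W2 = 1163; c = 46; T(2) = -3*(42) - 2*(46) = -218; iterating: T(2)=-218, T(3)=570, T(4)=-1274, T(5)=2682, T(6)=-5498, T(7)=11130, T(8)=-22394, T(9)=44922, T(10)=-89978, T(11)=180090, T(12)=-360314, T(13)=720762, T(14)=-1441658, T(15)=2883450, T(16)=-5767034; answer -5767034

-5767034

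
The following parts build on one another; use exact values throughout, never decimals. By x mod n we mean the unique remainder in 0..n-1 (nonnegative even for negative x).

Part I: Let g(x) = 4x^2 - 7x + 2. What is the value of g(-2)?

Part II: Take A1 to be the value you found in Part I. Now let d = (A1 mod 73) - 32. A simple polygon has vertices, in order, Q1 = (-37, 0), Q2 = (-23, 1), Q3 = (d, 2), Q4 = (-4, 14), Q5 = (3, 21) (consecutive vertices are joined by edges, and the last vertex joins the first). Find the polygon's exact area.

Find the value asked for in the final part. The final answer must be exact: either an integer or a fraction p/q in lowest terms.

Part I: 4*(-2)^2 - 7*(-2)^1 + 2 = (16) + (14) + (2) = 32; answer 32
Part II: A1 = 32; d = 0; cross terms: (-37*1 - -23*0)=-37, (-23*2 - 0*1)=-46, (0*14 - -4*2)=8, (-4*21 - 3*14)=-126, (3*0 - -37*21)=777; twice the area = |576| = 576; area = 288; answer 288

288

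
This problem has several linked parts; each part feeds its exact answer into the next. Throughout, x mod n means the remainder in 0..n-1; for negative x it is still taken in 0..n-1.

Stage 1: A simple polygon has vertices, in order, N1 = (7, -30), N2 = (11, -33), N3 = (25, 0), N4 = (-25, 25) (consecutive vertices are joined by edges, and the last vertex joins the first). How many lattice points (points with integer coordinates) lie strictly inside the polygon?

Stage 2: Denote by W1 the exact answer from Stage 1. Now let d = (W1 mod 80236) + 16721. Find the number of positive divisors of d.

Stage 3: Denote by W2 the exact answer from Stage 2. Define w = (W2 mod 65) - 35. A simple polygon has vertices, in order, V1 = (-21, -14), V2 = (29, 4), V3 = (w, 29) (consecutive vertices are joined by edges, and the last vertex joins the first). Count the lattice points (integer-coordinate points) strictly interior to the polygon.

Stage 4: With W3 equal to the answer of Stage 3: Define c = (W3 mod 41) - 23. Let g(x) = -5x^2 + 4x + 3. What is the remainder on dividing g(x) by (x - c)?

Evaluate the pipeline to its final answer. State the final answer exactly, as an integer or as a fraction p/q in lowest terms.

-25

Stage 1: cross terms: (7*-33 - 11*-30)=99, (11*0 - 25*-33)=825, (25*25 - -25*0)=625, (-25*-30 - 7*25)=575; twice the area = |2124| = 2124; area = 1062; boundary points = 1 + 1 + 25 + 1 = 28; strictly interior points = area - boundary/2 + 1 = 1049; answer 1049
Stage 2: W1 = 1049; d = 17770; 17770 = 2 * 5 * 1777; number of divisors = (1+1) * (1+1) * (1+1) = 8; answer 8
Stage 3: W2 = 8; w = -27; cross terms: (-21*4 - 29*-14)=322, (29*29 - -27*4)=949, (-27*-14 - -21*29)=987; twice the area = |2258| = 2258; area = 1129; boundary points = 2 + 1 + 1 = 4; strictly interior points = area - boundary/2 + 1 = 1128; answer 1128
Stage 4: W3 = 1128; c = -2; remainder = value at the root: -5*(-2)^2 + 4*(-2)^1 + 3 = (-20) + (-8) + (3) = -25; answer -25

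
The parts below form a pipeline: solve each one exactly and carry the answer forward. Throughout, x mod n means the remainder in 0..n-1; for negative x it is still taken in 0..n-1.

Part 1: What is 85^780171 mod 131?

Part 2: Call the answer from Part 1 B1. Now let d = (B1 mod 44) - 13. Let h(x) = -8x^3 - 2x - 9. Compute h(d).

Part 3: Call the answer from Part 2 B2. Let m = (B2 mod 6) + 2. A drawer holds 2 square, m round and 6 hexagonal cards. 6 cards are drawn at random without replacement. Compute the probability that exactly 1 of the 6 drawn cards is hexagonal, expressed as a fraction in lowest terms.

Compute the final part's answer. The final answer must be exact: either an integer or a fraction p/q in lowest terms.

Part 1: squarings mod 131: 85^1=85, 85^2=20, 85^4=7, 85^8=49, 85^16=43, 85^32=15, 85^64=94, 85^128=59, 85^256=75, 85^512=123, 85^1024=64, 85^2048=35, 85^4096=46, 85^8192=20, 85^16384=7, 85^32768=49, 85^65536=43, 85^131072=15, 85^262144=94, 85^524288=59; 85^780171 = 85^1 * 85^2 * 85^8 * 85^128 * 85^256 * 85^512 * 85^1024 * 85^8192 * 85^16384 * 85^32768 * 85^65536 * 85^131072 * 85^524288 = 119 (mod 131); answer 119
Part 2: B1 = 119; d = 18; -8*(18)^3 - 2*(18)^1 - 9 = (-46656) + (-36) + (-9) = -46701; answer -46701
Part 3: B2 = -46701; m = 5; total draws C(13,6) = 1716; favorable C(6,1)*C(7,5) = 126; P = 21/286; answer 21/286

21/286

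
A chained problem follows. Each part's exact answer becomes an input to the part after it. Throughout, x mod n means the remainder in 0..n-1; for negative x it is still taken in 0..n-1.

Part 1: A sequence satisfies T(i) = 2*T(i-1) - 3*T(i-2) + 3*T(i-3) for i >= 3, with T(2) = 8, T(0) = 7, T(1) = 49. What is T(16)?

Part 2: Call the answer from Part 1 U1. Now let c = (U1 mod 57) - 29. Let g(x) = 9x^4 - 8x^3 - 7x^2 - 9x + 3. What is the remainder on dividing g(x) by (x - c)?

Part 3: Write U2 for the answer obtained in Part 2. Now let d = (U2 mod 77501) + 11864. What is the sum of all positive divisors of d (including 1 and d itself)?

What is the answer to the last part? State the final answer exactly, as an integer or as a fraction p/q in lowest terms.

Part 1: T(3) = 2*(8) - 3*(49) + 3*(7) = -110; iterating: T(3)=-110, T(4)=-97, T(5)=160, T(6)=281, T(7)=-209, T(8)=-781, T(9)=-92, T(10)=1532, T(11)=997, T(12)=-2878, T(13)=-4151, T(14)=3323, T(15)=10465, T(16)=-1492; answer -1492
Part 2: U1 = -1492; c = 18; remainder = value at the root: 9*(18)^4 - 8*(18)^3 - 7*(18)^2 - 9*(18)^1 + 3 = (944784) + (-46656) + (-2268) + (-162) + (3) = 895701; answer 895701
Part 3: U2 = 895701; d = 55054; 55054 = 2 * 27527; sigma = (1 + 2) * (1 + 27527) = 3 * 27528 = 82584; answer 82584

82584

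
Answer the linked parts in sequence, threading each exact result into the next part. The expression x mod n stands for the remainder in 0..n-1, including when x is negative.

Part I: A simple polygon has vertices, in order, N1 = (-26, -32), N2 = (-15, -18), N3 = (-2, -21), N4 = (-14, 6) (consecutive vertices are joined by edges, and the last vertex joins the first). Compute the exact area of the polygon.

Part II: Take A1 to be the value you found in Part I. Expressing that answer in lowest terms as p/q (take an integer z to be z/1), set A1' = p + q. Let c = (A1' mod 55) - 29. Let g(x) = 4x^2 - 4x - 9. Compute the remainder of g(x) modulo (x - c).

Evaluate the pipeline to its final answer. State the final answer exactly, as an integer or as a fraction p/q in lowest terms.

Part I: cross terms: (-26*-18 - -15*-32)=-12, (-15*-21 - -2*-18)=279, (-2*6 - -14*-21)=-306, (-14*-32 - -26*6)=604; twice the area = |565| = 565; area = 565/2; answer 565/2
Part II: A1 = 565/2; threaded value p + q = 567; c = -12; remainder = value at the root: 4*(-12)^2 - 4*(-12)^1 - 9 = (576) + (48) + (-9) = 615; answer 615

615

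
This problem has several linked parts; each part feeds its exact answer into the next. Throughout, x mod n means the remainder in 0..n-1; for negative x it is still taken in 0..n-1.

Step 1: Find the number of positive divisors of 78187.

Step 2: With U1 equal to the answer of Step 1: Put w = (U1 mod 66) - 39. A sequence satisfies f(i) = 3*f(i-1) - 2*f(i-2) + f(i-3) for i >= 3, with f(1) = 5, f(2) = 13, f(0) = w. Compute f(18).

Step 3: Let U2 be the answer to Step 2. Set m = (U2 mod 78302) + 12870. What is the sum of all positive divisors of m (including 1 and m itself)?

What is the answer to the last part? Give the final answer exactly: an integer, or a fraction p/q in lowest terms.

Step 1: 78187 = 41 * 1907; number of divisors = (1+1) * (1+1) = 4; answer 4
Step 2: U1 = 4; w = -35; f(3) = 3*(13) - 2*(5) + 1*(-35) = -6; iterating: f(3)=-6, f(4)=-39, f(5)=-92, f(6)=-204, f(7)=-467, f(8)=-1085, f(9)=-2525, f(10)=-5872, f(11)=-13651, f(12)=-31734, f(13)=-73772, f(14)=-171499, f(15)=-398687, f(16)=-926835, f(17)=-2154630, f(18)=-5008907; answer -5008907
Step 3: U2 = -5008907; m = 15291; 15291 = 3^2 * 1699; sigma = (1 + 3 + 9) * (1 + 1699) = 13 * 1700 = 22100; answer 22100

22100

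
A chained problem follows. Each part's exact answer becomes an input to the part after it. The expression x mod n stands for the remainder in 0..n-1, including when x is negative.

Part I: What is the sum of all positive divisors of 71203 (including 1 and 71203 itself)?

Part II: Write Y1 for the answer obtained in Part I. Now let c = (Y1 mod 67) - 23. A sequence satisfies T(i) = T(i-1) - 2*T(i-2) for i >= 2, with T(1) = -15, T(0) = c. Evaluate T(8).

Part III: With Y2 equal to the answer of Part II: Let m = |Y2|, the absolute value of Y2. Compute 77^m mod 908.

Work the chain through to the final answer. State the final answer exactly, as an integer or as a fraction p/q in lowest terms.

237

Part I: 71203 = 11 * 6473; sigma = (1 + 11) * (1 + 6473) = 12 * 6474 = 77688; answer 77688
Part II: Y1 = 77688; c = 12; T(2) = 1*(-15) - 2*(12) = -39; iterating: T(2)=-39, T(3)=-9, T(4)=69, T(5)=87, T(6)=-51, T(7)=-225, T(8)=-123; answer -123
Part III: Y2 = -123; m = 123; squarings mod 908: 77^1=77, 77^2=481, 77^4=729, 77^8=261, 77^16=21, 77^32=441, 77^64=169; 77^123 = 77^1 * 77^2 * 77^8 * 77^16 * 77^32 * 77^64 = 237 (mod 908); answer 237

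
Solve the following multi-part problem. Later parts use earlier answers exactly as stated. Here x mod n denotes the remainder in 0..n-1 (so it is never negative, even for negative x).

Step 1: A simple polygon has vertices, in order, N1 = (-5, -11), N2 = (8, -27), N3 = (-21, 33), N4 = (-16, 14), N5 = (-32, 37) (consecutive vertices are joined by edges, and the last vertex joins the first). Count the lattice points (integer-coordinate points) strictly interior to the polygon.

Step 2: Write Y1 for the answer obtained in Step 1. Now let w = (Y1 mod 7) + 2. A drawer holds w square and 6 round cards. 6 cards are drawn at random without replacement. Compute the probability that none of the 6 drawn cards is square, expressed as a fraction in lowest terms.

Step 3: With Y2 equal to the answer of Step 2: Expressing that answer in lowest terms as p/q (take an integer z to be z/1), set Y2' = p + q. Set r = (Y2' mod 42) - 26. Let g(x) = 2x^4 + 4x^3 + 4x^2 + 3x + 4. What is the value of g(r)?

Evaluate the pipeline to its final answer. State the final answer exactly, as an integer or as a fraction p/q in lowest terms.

35127

Step 1: cross terms: (-5*-27 - 8*-11)=223, (8*33 - -21*-27)=-303, (-21*14 - -16*33)=234, (-16*37 - -32*14)=-144, (-32*-11 - -5*37)=537; twice the area = |547| = 547; area = 547/2; boundary points = 1 + 1 + 1 + 1 + 3 = 7; strictly interior points = area - boundary/2 + 1 = 271; answer 271
Step 2: Y1 = 271; w = 7; total draws C(13,6) = 1716; favorable C(6,6) = 1; P = 1/1716; answer 1/1716
Step 3: Y2 = 1/1716; threaded value p + q = 1717; r = 11; 2*(11)^4 + 4*(11)^3 + 4*(11)^2 + 3*(11)^1 + 4 = (29282) + (5324) + (484) + (33) + (4) = 35127; answer 35127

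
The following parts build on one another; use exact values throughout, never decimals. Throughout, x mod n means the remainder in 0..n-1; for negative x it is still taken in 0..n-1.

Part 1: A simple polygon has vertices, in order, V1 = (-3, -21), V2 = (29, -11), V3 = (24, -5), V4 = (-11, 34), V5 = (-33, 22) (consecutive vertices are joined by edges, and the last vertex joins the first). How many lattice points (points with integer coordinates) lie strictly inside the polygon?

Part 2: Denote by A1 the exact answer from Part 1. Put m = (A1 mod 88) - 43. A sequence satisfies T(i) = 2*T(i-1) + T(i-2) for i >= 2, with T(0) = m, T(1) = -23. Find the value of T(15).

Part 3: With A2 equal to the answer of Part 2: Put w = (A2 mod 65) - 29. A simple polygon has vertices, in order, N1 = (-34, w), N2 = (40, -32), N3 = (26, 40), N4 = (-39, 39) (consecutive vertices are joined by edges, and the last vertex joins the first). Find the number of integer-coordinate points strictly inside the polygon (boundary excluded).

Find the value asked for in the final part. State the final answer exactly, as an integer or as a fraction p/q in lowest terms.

3943

Part 1: cross terms: (-3*-11 - 29*-21)=642, (29*-5 - 24*-11)=119, (24*34 - -11*-5)=761, (-11*22 - -33*34)=880, (-33*-21 - -3*22)=759; twice the area = |3161| = 3161; area = 3161/2; boundary points = 2 + 1 + 1 + 2 + 1 = 7; strictly interior points = area - boundary/2 + 1 = 1578; answer 1578
Part 2: A1 = 1578; m = 39; T(2) = 2*(-23) + 1*(39) = -7; iterating: T(2)=-7, T(3)=-37, T(4)=-81, T(5)=-199, T(6)=-479, T(7)=-1157, T(8)=-2793, T(9)=-6743, T(10)=-16279, T(11)=-39301, T(12)=-94881, T(13)=-229063, T(14)=-553007, T(15)=-1335077; answer -1335077
Part 3: A2 = -1335077; w = -6; cross terms: (-34*-32 - 40*-6)=1328, (40*40 - 26*-32)=2432, (26*39 - -39*40)=2574, (-39*-6 - -34*39)=1560; twice the area = |7894| = 7894; area = 3947; boundary points = 2 + 2 + 1 + 5 = 10; strictly interior points = area - boundary/2 + 1 = 3943; answer 3943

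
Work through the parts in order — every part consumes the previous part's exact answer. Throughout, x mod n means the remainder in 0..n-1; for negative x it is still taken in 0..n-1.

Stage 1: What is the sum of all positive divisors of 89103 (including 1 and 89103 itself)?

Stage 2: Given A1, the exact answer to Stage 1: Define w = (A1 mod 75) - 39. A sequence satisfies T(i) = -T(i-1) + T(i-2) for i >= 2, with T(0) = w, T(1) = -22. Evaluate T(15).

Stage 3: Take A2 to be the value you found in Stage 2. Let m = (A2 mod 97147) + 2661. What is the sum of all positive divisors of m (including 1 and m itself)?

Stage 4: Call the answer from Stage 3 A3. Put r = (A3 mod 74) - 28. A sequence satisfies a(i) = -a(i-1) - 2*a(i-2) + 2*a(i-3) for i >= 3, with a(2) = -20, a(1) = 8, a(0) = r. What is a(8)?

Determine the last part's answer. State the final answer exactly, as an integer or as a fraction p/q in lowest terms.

Stage 1: 89103 = 3 * 7 * 4243; sigma = (1 + 3) * (1 + 7) * (1 + 4243) = 4 * 8 * 4244 = 135808; answer 135808
Stage 2: A1 = 135808; w = 19; T(2) = -1*(-22) + 1*(19) = 41; iterating: T(2)=41, T(3)=-63, T(4)=104, T(5)=-167, T(6)=271, T(7)=-438, T(8)=709, T(9)=-1147, T(10)=1856, T(11)=-3003, T(12)=4859, T(13)=-7862, T(14)=12721, T(15)=-20583; answer -20583
Stage 3: A2 = -20583; m = 79225; 79225 = 5^2 * 3169; sigma = (1 + 5 + 25) * (1 + 3169) = 31 * 3170 = 98270; answer 98270
Stage 4: A3 = 98270; r = 44; a(3) = -1*(-20) - 2*(8) + 2*(44) = 92; iterating: a(3)=92, a(4)=-36, a(5)=-188, a(6)=444, a(7)=-140, a(8)=-1124; answer -1124

-1124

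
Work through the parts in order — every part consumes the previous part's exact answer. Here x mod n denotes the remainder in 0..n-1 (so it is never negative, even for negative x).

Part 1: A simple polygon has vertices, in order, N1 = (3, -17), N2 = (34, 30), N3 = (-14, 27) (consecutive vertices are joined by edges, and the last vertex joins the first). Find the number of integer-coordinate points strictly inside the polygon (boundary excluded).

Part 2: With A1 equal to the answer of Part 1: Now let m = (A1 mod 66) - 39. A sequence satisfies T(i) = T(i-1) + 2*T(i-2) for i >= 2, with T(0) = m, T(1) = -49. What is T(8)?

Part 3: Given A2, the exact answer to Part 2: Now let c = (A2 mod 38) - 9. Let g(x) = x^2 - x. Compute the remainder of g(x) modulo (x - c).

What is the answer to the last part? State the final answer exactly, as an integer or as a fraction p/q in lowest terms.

56

Part 1: cross terms: (3*30 - 34*-17)=668, (34*27 - -14*30)=1338, (-14*-17 - 3*27)=157; twice the area = |2163| = 2163; area = 2163/2; boundary points = 1 + 3 + 1 = 5; strictly interior points = area - boundary/2 + 1 = 1080; answer 1080
Part 2: A1 = 1080; m = -15; T(2) = 1*(-49) + 2*(-15) = -79; iterating: T(2)=-79, T(3)=-177, T(4)=-335, T(5)=-689, T(6)=-1359, T(7)=-2737, T(8)=-5455; answer -5455
Part 3: A2 = -5455; c = 8; remainder = value at the root: 1*(8)^2 - 1*(8)^1 = (64) + (-8) = 56; answer 56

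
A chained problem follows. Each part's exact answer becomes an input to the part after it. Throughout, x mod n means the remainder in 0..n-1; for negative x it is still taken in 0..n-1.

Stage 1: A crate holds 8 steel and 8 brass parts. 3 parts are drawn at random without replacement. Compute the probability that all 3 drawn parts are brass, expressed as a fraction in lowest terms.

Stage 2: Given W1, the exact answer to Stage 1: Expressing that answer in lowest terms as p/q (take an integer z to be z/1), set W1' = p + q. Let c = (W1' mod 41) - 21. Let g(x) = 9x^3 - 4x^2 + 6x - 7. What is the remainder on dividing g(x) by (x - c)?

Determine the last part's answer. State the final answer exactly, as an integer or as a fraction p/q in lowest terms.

-9467

Stage 1: total draws C(16,3) = 560; favorable C(8,3) = 56; P = 1/10; answer 1/10
Stage 2: W1 = 1/10; threaded value p + q = 11; c = -10; remainder = value at the root: 9*(-10)^3 - 4*(-10)^2 + 6*(-10)^1 - 7 = (-9000) + (-400) + (-60) + (-7) = -9467; answer -9467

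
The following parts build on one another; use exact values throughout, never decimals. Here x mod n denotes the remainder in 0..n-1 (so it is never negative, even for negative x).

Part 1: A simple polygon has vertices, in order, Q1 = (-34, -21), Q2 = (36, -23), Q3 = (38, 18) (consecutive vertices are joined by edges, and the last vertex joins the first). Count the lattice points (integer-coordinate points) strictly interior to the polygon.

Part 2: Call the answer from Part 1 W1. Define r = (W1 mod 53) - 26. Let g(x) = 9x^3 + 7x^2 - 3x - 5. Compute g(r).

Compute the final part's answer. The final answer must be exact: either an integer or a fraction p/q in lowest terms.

Part 1: cross terms: (-34*-23 - 36*-21)=1538, (36*18 - 38*-23)=1522, (38*-21 - -34*18)=-186; twice the area = |2874| = 2874; area = 1437; boundary points = 2 + 1 + 3 = 6; strictly interior points = area - boundary/2 + 1 = 1435; answer 1435
Part 2: W1 = 1435; r = -22; 9*(-22)^3 + 7*(-22)^2 - 3*(-22)^1 - 5 = (-95832) + (3388) + (66) + (-5) = -92383; answer -92383

-92383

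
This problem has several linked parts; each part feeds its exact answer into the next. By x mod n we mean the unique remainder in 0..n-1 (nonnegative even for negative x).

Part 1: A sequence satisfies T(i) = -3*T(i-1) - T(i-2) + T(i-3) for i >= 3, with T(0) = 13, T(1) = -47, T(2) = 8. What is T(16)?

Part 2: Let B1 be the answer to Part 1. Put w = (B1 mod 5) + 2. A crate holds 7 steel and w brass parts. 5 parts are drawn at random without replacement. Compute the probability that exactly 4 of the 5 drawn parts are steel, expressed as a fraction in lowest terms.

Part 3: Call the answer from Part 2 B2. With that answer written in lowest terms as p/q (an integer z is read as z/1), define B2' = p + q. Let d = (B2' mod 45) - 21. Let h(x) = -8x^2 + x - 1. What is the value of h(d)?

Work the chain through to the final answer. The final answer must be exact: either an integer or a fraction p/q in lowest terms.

-3851

Part 1: T(3) = -3*(8) - 1*(-47) + 1*(13) = 36; iterating: T(3)=36, T(4)=-163, T(5)=461, T(6)=-1184, T(7)=2928, T(8)=-7139, T(9)=17305, T(10)=-41848, T(11)=101100, T(12)=-244147, T(13)=589493, T(14)=-1423232, T(15)=3436056, T(16)=-8295443; answer -8295443
Part 2: B1 = -8295443; w = 4; total draws C(11,5) = 462; favorable C(7,4)*C(4,1) = 140; P = 10/33; answer 10/33
Part 3: B2 = 10/33; threaded value p + q = 43; d = 22; -8*(22)^2 + 1*(22)^1 - 1 = (-3872) + (22) + (-1) = -3851; answer -3851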